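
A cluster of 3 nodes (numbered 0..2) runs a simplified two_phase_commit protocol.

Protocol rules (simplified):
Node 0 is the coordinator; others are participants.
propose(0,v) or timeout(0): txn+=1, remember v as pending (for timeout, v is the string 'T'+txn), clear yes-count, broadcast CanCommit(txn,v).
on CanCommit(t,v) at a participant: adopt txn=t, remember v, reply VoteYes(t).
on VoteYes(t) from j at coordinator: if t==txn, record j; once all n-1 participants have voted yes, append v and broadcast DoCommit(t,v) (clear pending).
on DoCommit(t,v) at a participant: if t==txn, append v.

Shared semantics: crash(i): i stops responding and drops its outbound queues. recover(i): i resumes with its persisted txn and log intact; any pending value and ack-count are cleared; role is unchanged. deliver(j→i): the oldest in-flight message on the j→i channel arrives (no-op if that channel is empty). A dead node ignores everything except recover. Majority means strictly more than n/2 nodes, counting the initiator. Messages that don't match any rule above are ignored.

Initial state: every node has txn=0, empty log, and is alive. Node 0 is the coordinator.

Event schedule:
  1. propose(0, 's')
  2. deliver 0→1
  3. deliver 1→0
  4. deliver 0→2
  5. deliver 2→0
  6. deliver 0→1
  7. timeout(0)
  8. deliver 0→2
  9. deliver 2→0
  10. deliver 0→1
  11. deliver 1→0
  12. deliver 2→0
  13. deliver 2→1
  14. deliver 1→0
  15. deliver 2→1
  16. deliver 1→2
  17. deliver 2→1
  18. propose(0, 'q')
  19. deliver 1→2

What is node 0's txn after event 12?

2

after 1 — propose(0,'s'): n0:coor/t1/[-]
after 2 — deliver 0→1: n1:part/t1/[-]
after 3 — deliver 1→0: ·
after 4 — deliver 0→2: n2:part/t1/[-]
after 5 — deliver 2→0: n0:coor/t1/[s]
after 6 — deliver 0→1: n1:part/t1/[s]
after 7 — timeout(0): n0:coor/t2/[s]
after 8 — deliver 0→2: n2:part/t1/[s]
after 9 — deliver 2→0: ·
after 10 — deliver 0→1: n1:part/t2/[s]
after 11 — deliver 1→0: ·
after 12 — deliver 2→0: ·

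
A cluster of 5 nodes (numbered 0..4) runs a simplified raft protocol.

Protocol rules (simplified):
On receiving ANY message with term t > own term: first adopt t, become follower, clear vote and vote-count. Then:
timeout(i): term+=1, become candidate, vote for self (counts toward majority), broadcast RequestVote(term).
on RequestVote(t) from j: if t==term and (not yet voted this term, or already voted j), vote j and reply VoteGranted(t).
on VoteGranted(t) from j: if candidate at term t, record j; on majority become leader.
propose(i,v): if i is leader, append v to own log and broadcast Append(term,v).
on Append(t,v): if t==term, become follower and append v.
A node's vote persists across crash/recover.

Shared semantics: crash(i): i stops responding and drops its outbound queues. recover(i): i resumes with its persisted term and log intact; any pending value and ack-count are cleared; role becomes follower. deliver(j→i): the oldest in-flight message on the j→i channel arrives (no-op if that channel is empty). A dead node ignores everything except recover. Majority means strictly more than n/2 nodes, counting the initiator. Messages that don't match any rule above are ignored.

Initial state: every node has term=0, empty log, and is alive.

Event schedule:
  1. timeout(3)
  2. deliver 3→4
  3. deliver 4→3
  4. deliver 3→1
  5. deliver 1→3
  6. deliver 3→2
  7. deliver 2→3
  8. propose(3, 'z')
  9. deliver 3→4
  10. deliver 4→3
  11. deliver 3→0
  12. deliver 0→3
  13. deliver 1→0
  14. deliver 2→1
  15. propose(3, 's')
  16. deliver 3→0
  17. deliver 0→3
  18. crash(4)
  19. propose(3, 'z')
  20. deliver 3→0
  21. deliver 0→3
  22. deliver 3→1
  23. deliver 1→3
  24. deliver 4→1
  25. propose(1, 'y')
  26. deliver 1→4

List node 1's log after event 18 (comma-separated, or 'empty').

empty

after 1 — timeout(3): n3:cand/t1/[-]
after 2 — deliver 3→4: n4:foll/t1/[-]
after 3 — deliver 4→3: ·
after 4 — deliver 3→1: n1:foll/t1/[-]
after 5 — deliver 1→3: n3:lead/t1/[-]
after 6 — deliver 3→2: n2:foll/t1/[-]
after 7 — deliver 2→3: ·
after 8 — propose(3,'z'): n3:lead/t1/[z]
after 9 — deliver 3→4: n4:foll/t1/[z]
after 10 — deliver 4→3: ·
after 11 — deliver 3→0: n0:foll/t1/[-]
after 12 — deliver 0→3: ·
after 13 — deliver 1→0: ·
after 14 — deliver 2→1: ·
after 15 — propose(3,'s'): n3:lead/t1/[z,s]
after 16 — deliver 3→0: n0:foll/t1/[z]
after 17 — deliver 0→3: ·
after 18 — crash(4): n4:✗foll/t1/[z]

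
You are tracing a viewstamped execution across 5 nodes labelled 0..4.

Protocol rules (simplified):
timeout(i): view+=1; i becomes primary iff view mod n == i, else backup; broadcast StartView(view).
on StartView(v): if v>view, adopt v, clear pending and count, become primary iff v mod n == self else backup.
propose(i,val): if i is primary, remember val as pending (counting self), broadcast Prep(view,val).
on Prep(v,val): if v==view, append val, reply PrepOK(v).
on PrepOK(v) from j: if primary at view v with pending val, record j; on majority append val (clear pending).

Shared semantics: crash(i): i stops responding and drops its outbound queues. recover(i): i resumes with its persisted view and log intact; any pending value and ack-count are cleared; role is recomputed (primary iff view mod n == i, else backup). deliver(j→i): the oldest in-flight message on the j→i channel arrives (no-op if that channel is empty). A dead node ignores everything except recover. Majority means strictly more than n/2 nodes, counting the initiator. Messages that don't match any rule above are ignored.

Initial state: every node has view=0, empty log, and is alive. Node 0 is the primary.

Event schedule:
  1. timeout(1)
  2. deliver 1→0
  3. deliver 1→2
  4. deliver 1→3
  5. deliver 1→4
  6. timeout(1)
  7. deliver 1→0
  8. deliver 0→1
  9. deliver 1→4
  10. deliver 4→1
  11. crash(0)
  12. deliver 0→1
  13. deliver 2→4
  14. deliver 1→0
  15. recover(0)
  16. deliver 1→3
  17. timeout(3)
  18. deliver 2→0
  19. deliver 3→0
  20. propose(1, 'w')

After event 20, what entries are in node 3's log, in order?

step 1 timeout(1): 1={prim,v=1,log=-}
step 2 deliver 1→0: 0={back,v=1,log=-}
step 3 deliver 1→2: 2={back,v=1,log=-}
step 4 deliver 1→3: 3={back,v=1,log=-}
step 5 deliver 1→4: 4={back,v=1,log=-}
step 6 timeout(1): 1={back,v=2,log=-}
step 7 deliver 1→0: 0={back,v=2,log=-}
step 8 deliver 0→1: —
step 9 deliver 1→4: 4={back,v=2,log=-}
step 10 deliver 4→1: —
step 11 crash(0): 0={✗back,v=2,log=-}
step 12 deliver 0→1: —
step 13 deliver 2→4: —
step 14 deliver 1→0: —
step 15 recover(0): 0={back,v=2,log=-}
step 16 deliver 1→3: 3={back,v=2,log=-}
step 17 timeout(3): 3={prim,v=3,log=-}
step 18 deliver 2→0: —
step 19 deliver 3→0: 0={back,v=3,log=-}
step 20 propose(1,'w'): —

empty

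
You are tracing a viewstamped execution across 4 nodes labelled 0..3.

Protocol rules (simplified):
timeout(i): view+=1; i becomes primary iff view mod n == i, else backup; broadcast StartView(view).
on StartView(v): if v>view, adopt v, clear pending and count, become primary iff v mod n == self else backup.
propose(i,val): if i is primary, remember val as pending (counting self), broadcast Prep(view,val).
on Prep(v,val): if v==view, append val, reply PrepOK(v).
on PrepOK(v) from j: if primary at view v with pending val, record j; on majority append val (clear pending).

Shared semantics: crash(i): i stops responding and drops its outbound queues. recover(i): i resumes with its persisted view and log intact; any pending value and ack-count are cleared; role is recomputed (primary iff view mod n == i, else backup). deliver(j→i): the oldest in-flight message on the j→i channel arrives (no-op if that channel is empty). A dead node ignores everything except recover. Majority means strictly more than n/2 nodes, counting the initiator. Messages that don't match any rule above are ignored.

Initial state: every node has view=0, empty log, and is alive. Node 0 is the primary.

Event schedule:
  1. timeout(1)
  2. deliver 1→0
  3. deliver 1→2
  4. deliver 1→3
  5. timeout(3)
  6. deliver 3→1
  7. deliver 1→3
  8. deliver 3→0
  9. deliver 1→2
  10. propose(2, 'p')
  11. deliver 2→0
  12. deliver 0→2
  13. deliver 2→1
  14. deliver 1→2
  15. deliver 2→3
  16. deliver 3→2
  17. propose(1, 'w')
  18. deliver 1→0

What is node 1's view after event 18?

2

step 1 timeout(1): 1={prim,v=1,log=-}
step 2 deliver 1→0: 0={back,v=1,log=-}
step 3 deliver 1→2: 2={back,v=1,log=-}
step 4 deliver 1→3: 3={back,v=1,log=-}
step 5 timeout(3): 3={back,v=2,log=-}
step 6 deliver 3→1: 1={back,v=2,log=-}
step 7 deliver 1→3: —
step 8 deliver 3→0: 0={back,v=2,log=-}
step 9 deliver 1→2: —
step 10 propose(2,'p'): —
step 11 deliver 2→0: —
step 12 deliver 0→2: —
step 13 deliver 2→1: —
step 14 deliver 1→2: —
step 15 deliver 2→3: —
step 16 deliver 3→2: 2={prim,v=2,log=-}
step 17 propose(1,'w'): —
step 18 deliver 1→0: —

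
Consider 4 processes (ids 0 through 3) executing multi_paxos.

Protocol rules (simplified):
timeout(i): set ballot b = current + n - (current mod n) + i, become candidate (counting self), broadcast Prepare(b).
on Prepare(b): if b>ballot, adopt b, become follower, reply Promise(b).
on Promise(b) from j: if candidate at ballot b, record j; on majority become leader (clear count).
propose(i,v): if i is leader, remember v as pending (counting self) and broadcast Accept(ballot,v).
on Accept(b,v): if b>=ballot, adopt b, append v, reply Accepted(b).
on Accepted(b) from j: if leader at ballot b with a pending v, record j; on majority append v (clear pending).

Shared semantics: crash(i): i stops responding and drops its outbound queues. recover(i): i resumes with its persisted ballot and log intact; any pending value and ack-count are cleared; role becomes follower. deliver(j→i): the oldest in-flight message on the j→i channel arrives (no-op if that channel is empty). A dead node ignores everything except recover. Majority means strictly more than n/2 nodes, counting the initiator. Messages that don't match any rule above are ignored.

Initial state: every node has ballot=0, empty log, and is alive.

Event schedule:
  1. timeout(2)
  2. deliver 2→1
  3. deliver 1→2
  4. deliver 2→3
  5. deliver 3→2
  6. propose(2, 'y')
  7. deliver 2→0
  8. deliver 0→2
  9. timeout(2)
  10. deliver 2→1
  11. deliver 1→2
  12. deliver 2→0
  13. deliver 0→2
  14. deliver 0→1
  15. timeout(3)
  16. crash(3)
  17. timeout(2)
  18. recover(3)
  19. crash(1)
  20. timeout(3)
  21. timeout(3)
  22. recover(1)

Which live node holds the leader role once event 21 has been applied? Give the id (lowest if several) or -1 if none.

step 1 timeout(2): 2={cand,b=6,log=-}
step 2 deliver 2→1: 1={foll,b=6,log=-}
step 3 deliver 1→2: —
step 4 deliver 2→3: 3={foll,b=6,log=-}
step 5 deliver 3→2: 2={lead,b=6,log=-}
step 6 propose(2,'y'): —
step 7 deliver 2→0: 0={foll,b=6,log=-}
step 8 deliver 0→2: —
step 9 timeout(2): 2={cand,b=10,log=-}
step 10 deliver 2→1: 1={foll,b=6,log=y}
step 11 deliver 1→2: —
step 12 deliver 2→0: 0={foll,b=6,log=y}
step 13 deliver 0→2: —
step 14 deliver 0→1: —
step 15 timeout(3): 3={cand,b=11,log=-}
step 16 crash(3): 3={✗cand,b=11,log=-}
step 17 timeout(2): 2={cand,b=14,log=-}
step 18 recover(3): 3={foll,b=11,log=-}
step 19 crash(1): 1={✗foll,b=6,log=y}
step 20 timeout(3): 3={cand,b=15,log=-}
step 21 timeout(3): 3={cand,b=19,log=-}

-1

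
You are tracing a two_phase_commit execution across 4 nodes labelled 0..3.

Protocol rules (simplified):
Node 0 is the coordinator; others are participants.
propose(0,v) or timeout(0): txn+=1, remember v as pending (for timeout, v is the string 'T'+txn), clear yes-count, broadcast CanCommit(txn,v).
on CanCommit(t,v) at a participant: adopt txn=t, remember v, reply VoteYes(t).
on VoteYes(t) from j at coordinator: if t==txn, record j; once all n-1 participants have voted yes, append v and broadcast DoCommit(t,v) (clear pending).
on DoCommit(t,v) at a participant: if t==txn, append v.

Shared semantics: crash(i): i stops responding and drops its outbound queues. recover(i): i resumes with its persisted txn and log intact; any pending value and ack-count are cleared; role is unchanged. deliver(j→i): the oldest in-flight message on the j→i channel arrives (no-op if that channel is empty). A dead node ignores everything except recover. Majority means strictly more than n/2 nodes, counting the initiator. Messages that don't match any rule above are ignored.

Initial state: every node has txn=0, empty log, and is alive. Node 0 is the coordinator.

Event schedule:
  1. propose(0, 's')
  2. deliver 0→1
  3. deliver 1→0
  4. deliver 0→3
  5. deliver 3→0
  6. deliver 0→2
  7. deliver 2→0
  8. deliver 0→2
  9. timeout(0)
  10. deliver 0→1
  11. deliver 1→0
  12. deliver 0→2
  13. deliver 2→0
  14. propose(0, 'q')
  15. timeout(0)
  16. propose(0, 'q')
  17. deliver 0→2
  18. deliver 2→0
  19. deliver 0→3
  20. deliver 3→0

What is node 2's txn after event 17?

3

[1] propose(0,'s') → N0(coor t1 [-])
[2] deliver 0→1 → N1(part t1 [-])
[3] deliver 1→0 → ∅
[4] deliver 0→3 → N3(part t1 [-])
[5] deliver 3→0 → ∅
[6] deliver 0→2 → N2(part t1 [-])
[7] deliver 2→0 → N0(coor t1 [s])
[8] deliver 0→2 → N2(part t1 [s])
[9] timeout(0) → N0(coor t2 [s])
[10] deliver 0→1 → N1(part t1 [s])
[11] deliver 1→0 → ∅
[12] deliver 0→2 → N2(part t2 [s])
[13] deliver 2→0 → ∅
[14] propose(0,'q') → N0(coor t3 [s])
[15] timeout(0) → N0(coor t4 [s])
[16] propose(0,'q') → N0(coor t5 [s])
[17] deliver 0→2 → N2(part t3 [s])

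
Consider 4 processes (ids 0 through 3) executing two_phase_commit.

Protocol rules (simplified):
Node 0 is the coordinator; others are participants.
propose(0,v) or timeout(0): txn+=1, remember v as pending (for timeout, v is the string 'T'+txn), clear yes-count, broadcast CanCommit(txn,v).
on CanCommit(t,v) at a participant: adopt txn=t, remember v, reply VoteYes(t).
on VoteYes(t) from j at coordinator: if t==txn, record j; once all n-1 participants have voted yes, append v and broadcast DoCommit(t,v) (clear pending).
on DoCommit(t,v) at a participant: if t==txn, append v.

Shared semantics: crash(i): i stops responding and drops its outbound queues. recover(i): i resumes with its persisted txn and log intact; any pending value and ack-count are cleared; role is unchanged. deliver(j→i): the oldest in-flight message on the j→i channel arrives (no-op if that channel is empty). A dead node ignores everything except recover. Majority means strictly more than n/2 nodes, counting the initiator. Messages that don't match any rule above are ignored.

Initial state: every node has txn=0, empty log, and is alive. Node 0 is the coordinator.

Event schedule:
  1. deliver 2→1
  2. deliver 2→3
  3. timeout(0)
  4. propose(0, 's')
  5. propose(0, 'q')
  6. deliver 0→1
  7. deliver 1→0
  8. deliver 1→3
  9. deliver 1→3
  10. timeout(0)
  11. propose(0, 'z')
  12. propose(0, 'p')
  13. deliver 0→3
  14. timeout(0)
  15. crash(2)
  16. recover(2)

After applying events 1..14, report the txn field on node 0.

e1 deliver 2→1: ·
e2 deliver 2→3: ·
e3 timeout(0): 0[coor,t=1,-]
e4 propose(0,'s'): 0[coor,t=2,-]
e5 propose(0,'q'): 0[coor,t=3,-]
e6 deliver 0→1: 1[part,t=1,-]
e7 deliver 1→0: ·
e8 deliver 1→3: ·
e9 deliver 1→3: ·
e10 timeout(0): 0[coor,t=4,-]
e11 propose(0,'z'): 0[coor,t=5,-]
e12 propose(0,'p'): 0[coor,t=6,-]
e13 deliver 0→3: 3[part,t=1,-]
e14 timeout(0): 0[coor,t=7,-]

7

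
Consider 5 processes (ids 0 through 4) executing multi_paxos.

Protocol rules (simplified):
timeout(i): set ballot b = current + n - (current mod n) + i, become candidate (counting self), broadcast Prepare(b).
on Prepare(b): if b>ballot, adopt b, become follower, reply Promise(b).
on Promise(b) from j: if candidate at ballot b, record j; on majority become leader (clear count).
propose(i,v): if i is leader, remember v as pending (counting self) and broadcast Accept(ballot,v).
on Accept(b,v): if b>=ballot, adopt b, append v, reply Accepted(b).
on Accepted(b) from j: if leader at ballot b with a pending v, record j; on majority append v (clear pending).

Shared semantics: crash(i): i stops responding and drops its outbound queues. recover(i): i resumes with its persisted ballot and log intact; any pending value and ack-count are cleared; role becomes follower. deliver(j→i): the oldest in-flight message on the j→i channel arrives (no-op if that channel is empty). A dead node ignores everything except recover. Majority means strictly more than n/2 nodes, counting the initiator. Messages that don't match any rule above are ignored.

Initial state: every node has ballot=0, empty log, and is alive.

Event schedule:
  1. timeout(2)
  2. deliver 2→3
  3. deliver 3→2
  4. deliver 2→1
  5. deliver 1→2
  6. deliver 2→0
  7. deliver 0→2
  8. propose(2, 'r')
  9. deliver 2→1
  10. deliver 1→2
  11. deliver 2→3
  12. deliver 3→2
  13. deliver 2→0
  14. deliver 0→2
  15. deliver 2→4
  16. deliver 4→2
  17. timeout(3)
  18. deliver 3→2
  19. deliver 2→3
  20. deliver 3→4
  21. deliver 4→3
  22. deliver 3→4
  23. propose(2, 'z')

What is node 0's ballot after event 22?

7

[1] timeout(2) → N2(cand b7 [-])
[2] deliver 2→3 → N3(foll b7 [-])
[3] deliver 3→2 → ∅
[4] deliver 2→1 → N1(foll b7 [-])
[5] deliver 1→2 → N2(lead b7 [-])
[6] deliver 2→0 → N0(foll b7 [-])
[7] deliver 0→2 → ∅
[8] propose(2,'r') → ∅
[9] deliver 2→1 → N1(foll b7 [r])
[10] deliver 1→2 → ∅
[11] deliver 2→3 → N3(foll b7 [r])
[12] deliver 3→2 → N2(lead b7 [r])
[13] deliver 2→0 → N0(foll b7 [r])
[14] deliver 0→2 → ∅
[15] deliver 2→4 → N4(foll b7 [-])
[16] deliver 4→2 → ∅
[17] timeout(3) → N3(cand b13 [r])
[18] deliver 3→2 → N2(foll b13 [r])
[19] deliver 2→3 → ∅
[20] deliver 3→4 → N4(foll b13 [-])
[21] deliver 4→3 → N3(lead b13 [r])
[22] deliver 3→4 → ∅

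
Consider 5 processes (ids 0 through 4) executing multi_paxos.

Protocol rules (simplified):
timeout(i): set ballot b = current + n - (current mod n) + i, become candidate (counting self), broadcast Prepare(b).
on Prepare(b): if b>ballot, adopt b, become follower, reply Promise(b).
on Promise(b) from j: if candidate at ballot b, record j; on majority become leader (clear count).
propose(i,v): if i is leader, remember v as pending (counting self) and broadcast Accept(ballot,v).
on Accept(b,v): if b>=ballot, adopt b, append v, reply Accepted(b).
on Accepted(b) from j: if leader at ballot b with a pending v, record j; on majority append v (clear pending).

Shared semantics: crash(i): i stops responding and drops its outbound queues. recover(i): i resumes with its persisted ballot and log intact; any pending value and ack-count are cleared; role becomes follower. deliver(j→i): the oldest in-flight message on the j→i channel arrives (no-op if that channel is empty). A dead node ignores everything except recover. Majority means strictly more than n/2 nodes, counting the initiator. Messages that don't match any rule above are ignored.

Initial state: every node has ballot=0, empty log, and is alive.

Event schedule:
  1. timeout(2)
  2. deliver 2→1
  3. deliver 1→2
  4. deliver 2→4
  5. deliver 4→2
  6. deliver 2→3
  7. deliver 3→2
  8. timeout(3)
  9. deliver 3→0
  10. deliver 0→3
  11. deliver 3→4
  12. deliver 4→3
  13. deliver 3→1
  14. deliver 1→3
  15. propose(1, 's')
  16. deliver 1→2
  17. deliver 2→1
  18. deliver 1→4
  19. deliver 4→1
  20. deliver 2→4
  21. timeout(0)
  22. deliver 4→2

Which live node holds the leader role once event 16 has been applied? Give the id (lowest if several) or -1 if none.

2

step 1 timeout(2): 2={cand,b=7,log=-}
step 2 deliver 2→1: 1={foll,b=7,log=-}
step 3 deliver 1→2: —
step 4 deliver 2→4: 4={foll,b=7,log=-}
step 5 deliver 4→2: 2={lead,b=7,log=-}
step 6 deliver 2→3: 3={foll,b=7,log=-}
step 7 deliver 3→2: —
step 8 timeout(3): 3={cand,b=13,log=-}
step 9 deliver 3→0: 0={foll,b=13,log=-}
step 10 deliver 0→3: —
step 11 deliver 3→4: 4={foll,b=13,log=-}
step 12 deliver 4→3: 3={lead,b=13,log=-}
step 13 deliver 3→1: 1={foll,b=13,log=-}
step 14 deliver 1→3: —
step 15 propose(1,'s'): —
step 16 deliver 1→2: —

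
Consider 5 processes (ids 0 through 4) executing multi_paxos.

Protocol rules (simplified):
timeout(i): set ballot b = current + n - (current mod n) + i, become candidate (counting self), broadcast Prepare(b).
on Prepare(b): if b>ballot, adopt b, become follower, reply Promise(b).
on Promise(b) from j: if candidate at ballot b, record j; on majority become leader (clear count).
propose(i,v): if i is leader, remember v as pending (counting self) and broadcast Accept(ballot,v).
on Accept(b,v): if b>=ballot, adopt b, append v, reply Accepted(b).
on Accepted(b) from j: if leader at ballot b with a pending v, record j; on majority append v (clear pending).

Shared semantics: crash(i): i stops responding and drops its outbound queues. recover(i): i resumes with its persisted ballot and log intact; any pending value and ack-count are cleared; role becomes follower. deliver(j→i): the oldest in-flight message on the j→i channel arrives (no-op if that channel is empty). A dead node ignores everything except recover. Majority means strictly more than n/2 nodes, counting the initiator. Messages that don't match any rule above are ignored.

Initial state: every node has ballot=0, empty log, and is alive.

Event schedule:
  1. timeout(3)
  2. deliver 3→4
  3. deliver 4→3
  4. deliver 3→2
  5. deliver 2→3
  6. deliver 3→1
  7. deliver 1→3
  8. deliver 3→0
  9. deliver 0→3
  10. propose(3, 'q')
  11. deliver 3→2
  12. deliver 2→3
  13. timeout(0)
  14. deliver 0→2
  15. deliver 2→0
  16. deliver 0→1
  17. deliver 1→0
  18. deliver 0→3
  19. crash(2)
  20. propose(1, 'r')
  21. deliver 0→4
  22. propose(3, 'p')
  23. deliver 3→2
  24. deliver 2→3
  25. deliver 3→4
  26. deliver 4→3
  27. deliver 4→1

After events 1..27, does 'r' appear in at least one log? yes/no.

no

1. timeout(3):  <3:cand b8 ->
2. deliver 3→4:  <4:foll b8 ->
3. deliver 4→3:  nop
4. deliver 3→2:  <2:foll b8 ->
5. deliver 2→3:  <3:lead b8 ->
6. deliver 3→1:  <1:foll b8 ->
7. deliver 1→3:  nop
8. deliver 3→0:  <0:foll b8 ->
9. deliver 0→3:  nop
10. propose(3,'q'):  nop
11. deliver 3→2:  <2:foll b8 q>
12. deliver 2→3:  nop
13. timeout(0):  <0:cand b10 ->
14. deliver 0→2:  <2:foll b10 q>
15. deliver 2→0:  nop
16. deliver 0→1:  <1:foll b10 ->
17. deliver 1→0:  <0:lead b10 ->
18. deliver 0→3:  <3:foll b10 ->
19. crash(2):  <2:✗foll b10 q>
20. propose(1,'r'):  nop
21. deliver 0→4:  <4:foll b10 ->
22. propose(3,'p'):  nop
23. deliver 3→2:  nop
24. deliver 2→3:  nop
25. deliver 3→4:  nop
26. deliver 4→3:  nop
27. deliver 4→1:  nop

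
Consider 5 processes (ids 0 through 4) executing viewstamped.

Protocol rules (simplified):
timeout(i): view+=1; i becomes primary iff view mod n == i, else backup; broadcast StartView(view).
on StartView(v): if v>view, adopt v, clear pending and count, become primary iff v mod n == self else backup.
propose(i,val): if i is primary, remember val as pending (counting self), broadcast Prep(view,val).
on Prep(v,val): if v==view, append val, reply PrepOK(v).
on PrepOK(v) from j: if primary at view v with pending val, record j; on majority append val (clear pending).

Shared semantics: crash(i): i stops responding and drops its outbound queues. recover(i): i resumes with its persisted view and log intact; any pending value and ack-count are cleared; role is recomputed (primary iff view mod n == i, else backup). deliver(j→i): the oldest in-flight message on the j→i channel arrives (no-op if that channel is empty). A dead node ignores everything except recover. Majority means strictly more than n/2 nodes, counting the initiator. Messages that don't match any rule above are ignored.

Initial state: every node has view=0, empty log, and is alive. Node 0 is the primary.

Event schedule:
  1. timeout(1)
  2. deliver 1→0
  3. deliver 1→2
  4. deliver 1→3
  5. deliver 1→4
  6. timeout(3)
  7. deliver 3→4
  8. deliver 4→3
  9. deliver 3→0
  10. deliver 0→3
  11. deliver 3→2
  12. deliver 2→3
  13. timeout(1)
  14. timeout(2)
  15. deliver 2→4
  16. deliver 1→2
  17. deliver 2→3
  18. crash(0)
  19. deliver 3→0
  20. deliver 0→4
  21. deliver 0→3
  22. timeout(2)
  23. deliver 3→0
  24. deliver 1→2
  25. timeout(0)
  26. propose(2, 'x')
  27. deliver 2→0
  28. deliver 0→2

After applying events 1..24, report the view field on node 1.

2

[1] timeout(1) → N1(prim v1 [-])
[2] deliver 1→0 → N0(back v1 [-])
[3] deliver 1→2 → N2(back v1 [-])
[4] deliver 1→3 → N3(back v1 [-])
[5] deliver 1→4 → N4(back v1 [-])
[6] timeout(3) → N3(back v2 [-])
[7] deliver 3→4 → N4(back v2 [-])
[8] deliver 4→3 → ∅
[9] deliver 3→0 → N0(back v2 [-])
[10] deliver 0→3 → ∅
[11] deliver 3→2 → N2(prim v2 [-])
[12] deliver 2→3 → ∅
[13] timeout(1) → N1(back v2 [-])
[14] timeout(2) → N2(back v3 [-])
[15] deliver 2→4 → N4(back v3 [-])
[16] deliver 1→2 → ∅
[17] deliver 2→3 → N3(prim v3 [-])
[18] crash(0) → N0(✗back v2 [-])
[19] deliver 3→0 → ∅
[20] deliver 0→4 → ∅
[21] deliver 0→3 → ∅
[22] timeout(2) → N2(back v4 [-])
[23] deliver 3→0 → ∅
[24] deliver 1→2 → ∅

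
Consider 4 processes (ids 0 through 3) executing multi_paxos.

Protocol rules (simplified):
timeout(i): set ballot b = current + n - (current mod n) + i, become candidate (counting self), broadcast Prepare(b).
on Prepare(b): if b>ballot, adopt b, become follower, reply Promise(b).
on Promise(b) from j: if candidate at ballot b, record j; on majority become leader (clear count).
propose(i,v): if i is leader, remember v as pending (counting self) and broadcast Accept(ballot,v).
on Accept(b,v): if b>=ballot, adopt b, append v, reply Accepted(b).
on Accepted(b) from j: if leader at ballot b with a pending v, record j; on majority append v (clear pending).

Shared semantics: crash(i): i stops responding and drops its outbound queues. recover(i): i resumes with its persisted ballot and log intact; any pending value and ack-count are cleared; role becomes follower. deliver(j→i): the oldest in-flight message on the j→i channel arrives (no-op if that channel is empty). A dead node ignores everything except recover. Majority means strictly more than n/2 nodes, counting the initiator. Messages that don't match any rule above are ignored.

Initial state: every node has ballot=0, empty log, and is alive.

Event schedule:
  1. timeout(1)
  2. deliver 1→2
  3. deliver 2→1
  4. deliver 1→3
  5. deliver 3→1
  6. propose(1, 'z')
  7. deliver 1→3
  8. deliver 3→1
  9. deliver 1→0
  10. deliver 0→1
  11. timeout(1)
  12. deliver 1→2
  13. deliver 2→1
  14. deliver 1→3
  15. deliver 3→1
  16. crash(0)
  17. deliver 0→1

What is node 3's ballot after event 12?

e1 timeout(1): 1[cand,b=5,-]
e2 deliver 1→2: 2[foll,b=5,-]
e3 deliver 2→1: ·
e4 deliver 1→3: 3[foll,b=5,-]
e5 deliver 3→1: 1[lead,b=5,-]
e6 propose(1,'z'): ·
e7 deliver 1→3: 3[foll,b=5,z]
e8 deliver 3→1: ·
e9 deliver 1→0: 0[foll,b=5,-]
e10 deliver 0→1: ·
e11 timeout(1): 1[cand,b=9,-]
e12 deliver 1→2: 2[foll,b=5,z]

5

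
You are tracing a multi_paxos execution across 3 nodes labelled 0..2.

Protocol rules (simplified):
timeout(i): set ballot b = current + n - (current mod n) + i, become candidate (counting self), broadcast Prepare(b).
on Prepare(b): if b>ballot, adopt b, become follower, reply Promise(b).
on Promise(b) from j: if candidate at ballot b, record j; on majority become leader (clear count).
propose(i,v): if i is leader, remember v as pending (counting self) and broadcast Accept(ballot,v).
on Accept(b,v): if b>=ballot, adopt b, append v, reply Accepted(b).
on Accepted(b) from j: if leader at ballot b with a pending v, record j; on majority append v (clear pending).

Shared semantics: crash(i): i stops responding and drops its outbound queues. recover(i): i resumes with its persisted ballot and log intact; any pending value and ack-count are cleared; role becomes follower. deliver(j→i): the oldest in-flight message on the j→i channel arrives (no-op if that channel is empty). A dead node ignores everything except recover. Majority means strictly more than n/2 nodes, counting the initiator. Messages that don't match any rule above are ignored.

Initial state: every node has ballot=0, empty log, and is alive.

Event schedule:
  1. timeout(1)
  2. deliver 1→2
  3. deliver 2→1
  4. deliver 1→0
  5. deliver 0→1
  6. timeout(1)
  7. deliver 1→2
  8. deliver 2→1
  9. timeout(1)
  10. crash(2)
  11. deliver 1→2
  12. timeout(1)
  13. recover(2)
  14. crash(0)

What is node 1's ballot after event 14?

13

after 1 — timeout(1): n1:cand/b4/[-]
after 2 — deliver 1→2: n2:foll/b4/[-]
after 3 — deliver 2→1: n1:lead/b4/[-]
after 4 — deliver 1→0: n0:foll/b4/[-]
after 5 — deliver 0→1: ·
after 6 — timeout(1): n1:cand/b7/[-]
after 7 — deliver 1→2: n2:foll/b7/[-]
after 8 — deliver 2→1: n1:lead/b7/[-]
after 9 — timeout(1): n1:cand/b10/[-]
after 10 — crash(2): n2:✗foll/b7/[-]
after 11 — deliver 1→2: ·
after 12 — timeout(1): n1:cand/b13/[-]
after 13 — recover(2): n2:foll/b7/[-]
after 14 — crash(0): n0:✗foll/b4/[-]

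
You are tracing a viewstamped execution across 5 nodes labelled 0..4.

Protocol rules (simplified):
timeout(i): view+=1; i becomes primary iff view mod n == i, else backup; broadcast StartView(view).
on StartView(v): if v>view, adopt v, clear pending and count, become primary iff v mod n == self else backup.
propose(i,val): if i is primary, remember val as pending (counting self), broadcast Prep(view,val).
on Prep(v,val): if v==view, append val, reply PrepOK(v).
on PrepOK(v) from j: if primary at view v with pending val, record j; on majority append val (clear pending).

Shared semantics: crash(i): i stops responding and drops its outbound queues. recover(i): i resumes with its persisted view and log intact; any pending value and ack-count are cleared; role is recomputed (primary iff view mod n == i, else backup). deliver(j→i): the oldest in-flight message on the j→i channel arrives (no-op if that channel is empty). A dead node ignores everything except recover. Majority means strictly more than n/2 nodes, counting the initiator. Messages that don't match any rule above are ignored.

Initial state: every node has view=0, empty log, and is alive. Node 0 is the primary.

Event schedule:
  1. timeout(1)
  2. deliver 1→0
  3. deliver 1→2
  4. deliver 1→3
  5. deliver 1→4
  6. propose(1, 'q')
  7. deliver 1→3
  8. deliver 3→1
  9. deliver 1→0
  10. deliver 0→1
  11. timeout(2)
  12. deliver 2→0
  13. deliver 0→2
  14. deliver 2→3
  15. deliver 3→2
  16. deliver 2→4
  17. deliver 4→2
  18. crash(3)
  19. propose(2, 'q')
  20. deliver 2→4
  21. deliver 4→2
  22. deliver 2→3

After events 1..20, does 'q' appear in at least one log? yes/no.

yes

e1 timeout(1): 1[prim,v=1,-]
e2 deliver 1→0: 0[back,v=1,-]
e3 deliver 1→2: 2[back,v=1,-]
e4 deliver 1→3: 3[back,v=1,-]
e5 deliver 1→4: 4[back,v=1,-]
e6 propose(1,'q'): ·
e7 deliver 1→3: 3[back,v=1,q]
e8 deliver 3→1: ·
e9 deliver 1→0: 0[back,v=1,q]
e10 deliver 0→1: 1[prim,v=1,q]
e11 timeout(2): 2[prim,v=2,-]
e12 deliver 2→0: 0[back,v=2,q]
e13 deliver 0→2: ·
e14 deliver 2→3: 3[back,v=2,q]
e15 deliver 3→2: ·
e16 deliver 2→4: 4[back,v=2,-]
e17 deliver 4→2: ·
e18 crash(3): 3[✗back,v=2,q]
e19 propose(2,'q'): ·
e20 deliver 2→4: 4[back,v=2,q]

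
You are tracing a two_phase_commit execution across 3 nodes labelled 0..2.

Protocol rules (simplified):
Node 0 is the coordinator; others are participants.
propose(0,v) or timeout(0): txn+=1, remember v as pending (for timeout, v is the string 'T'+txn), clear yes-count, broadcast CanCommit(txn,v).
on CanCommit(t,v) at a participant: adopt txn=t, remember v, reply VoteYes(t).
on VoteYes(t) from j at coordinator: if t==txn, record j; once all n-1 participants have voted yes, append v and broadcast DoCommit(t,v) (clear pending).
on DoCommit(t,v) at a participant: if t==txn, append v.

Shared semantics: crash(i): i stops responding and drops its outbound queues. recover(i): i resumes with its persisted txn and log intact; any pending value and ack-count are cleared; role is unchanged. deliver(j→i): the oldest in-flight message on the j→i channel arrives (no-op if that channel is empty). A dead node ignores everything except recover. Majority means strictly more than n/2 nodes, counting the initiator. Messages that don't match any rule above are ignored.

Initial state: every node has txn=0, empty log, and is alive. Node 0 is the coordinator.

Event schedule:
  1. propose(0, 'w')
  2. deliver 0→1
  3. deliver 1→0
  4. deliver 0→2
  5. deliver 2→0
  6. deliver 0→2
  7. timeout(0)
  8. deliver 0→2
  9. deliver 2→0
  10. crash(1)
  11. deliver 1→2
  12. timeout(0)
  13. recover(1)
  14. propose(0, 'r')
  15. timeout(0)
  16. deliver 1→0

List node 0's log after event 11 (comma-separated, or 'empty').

w

step 1 propose(0,'w'): 0={coor,t=1,log=-}
step 2 deliver 0→1: 1={part,t=1,log=-}
step 3 deliver 1→0: —
step 4 deliver 0→2: 2={part,t=1,log=-}
step 5 deliver 2→0: 0={coor,t=1,log=w}
step 6 deliver 0→2: 2={part,t=1,log=w}
step 7 timeout(0): 0={coor,t=2,log=w}
step 8 deliver 0→2: 2={part,t=2,log=w}
step 9 deliver 2→0: —
step 10 crash(1): 1={✗part,t=1,log=-}
step 11 deliver 1→2: —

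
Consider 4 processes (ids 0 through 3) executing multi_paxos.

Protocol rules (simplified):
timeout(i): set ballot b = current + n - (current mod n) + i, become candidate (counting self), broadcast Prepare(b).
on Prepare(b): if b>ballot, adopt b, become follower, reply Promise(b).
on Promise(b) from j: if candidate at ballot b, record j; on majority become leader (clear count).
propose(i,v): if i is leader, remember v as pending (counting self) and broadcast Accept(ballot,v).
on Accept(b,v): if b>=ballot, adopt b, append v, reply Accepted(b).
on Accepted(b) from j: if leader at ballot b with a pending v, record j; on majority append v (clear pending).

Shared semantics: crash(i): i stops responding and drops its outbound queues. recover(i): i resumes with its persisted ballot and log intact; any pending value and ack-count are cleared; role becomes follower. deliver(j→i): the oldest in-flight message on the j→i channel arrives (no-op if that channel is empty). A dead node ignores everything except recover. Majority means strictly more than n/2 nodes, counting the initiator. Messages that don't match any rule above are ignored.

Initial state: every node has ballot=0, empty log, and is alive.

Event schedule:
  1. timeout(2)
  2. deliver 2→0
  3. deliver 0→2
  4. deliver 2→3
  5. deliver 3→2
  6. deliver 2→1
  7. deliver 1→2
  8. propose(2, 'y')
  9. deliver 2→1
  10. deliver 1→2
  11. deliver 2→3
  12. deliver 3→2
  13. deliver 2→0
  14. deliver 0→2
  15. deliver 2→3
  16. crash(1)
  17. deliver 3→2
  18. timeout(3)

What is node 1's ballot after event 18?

6

e1 timeout(2): 2[cand,b=6,-]
e2 deliver 2→0: 0[foll,b=6,-]
e3 deliver 0→2: ·
e4 deliver 2→3: 3[foll,b=6,-]
e5 deliver 3→2: 2[lead,b=6,-]
e6 deliver 2→1: 1[foll,b=6,-]
e7 deliver 1→2: ·
e8 propose(2,'y'): ·
e9 deliver 2→1: 1[foll,b=6,y]
e10 deliver 1→2: ·
e11 deliver 2→3: 3[foll,b=6,y]
e12 deliver 3→2: 2[lead,b=6,y]
e13 deliver 2→0: 0[foll,b=6,y]
e14 deliver 0→2: ·
e15 deliver 2→3: ·
e16 crash(1): 1[✗foll,b=6,y]
e17 deliver 3→2: ·
e18 timeout(3): 3[cand,b=11,y]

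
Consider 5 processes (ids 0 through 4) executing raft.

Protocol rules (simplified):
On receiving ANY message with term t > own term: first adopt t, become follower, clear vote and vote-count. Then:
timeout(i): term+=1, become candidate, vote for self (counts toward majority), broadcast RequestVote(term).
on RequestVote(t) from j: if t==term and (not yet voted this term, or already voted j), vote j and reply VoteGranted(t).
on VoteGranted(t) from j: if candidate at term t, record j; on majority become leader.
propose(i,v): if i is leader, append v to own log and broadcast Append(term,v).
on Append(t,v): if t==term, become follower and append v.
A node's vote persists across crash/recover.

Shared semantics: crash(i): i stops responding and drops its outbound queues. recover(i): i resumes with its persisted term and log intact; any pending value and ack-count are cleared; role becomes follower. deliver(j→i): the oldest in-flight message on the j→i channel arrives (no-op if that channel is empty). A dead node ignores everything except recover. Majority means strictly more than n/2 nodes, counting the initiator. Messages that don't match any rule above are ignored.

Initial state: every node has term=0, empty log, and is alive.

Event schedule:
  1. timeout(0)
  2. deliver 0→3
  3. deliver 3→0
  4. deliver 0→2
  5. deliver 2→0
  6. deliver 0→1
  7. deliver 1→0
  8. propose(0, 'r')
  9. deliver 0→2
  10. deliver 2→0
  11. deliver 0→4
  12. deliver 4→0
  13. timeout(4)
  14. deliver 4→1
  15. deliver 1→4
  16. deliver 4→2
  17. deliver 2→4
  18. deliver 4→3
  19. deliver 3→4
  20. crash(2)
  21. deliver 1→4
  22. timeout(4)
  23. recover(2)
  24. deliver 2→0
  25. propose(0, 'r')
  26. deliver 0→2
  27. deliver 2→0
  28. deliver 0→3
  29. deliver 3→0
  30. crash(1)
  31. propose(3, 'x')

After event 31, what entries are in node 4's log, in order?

1. timeout(0):  <0:cand t1 ->
2. deliver 0→3:  <3:foll t1 ->
3. deliver 3→0:  nop
4. deliver 0→2:  <2:foll t1 ->
5. deliver 2→0:  <0:lead t1 ->
6. deliver 0→1:  <1:foll t1 ->
7. deliver 1→0:  nop
8. propose(0,'r'):  <0:lead t1 r>
9. deliver 0→2:  <2:foll t1 r>
10. deliver 2→0:  nop
11. deliver 0→4:  <4:foll t1 ->
12. deliver 4→0:  nop
13. timeout(4):  <4:cand t2 ->
14. deliver 4→1:  <1:foll t2 ->
15. deliver 1→4:  nop
16. deliver 4→2:  <2:foll t2 r>
17. deliver 2→4:  <4:lead t2 ->
18. deliver 4→3:  <3:foll t2 ->
19. deliver 3→4:  nop
20. crash(2):  <2:✗foll t2 r>
21. deliver 1→4:  nop
22. timeout(4):  <4:cand t3 ->
23. recover(2):  <2:foll t2 r>
24. deliver 2→0:  nop
25. propose(0,'r'):  <0:lead t1 r,r>
26. deliver 0→2:  nop
27. deliver 2→0:  nop
28. deliver 0→3:  nop
29. deliver 3→0:  nop
30. crash(1):  <1:✗foll t2 ->
31. propose(3,'x'):  nop

empty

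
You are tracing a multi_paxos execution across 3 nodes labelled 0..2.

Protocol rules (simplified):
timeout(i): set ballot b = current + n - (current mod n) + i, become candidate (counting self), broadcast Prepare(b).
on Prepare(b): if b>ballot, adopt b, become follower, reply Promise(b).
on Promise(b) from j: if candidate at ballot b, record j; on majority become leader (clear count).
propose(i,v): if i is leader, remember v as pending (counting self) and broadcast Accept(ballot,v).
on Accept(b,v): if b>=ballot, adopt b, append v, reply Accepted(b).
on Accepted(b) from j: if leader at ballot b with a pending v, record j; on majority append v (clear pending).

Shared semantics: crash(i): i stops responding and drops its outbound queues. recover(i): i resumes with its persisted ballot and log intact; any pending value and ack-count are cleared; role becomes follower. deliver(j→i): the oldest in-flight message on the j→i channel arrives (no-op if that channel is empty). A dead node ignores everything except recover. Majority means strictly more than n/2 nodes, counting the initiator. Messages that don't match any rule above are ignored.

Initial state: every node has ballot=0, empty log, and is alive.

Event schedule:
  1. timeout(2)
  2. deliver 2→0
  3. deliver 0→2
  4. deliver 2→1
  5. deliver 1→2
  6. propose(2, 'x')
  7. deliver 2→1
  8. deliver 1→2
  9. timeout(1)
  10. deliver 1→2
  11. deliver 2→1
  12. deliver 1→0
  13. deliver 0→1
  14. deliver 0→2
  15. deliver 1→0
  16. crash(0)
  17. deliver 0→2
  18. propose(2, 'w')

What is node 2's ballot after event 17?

7

[1] timeout(2) → N2(cand b5 [-])
[2] deliver 2→0 → N0(foll b5 [-])
[3] deliver 0→2 → N2(lead b5 [-])
[4] deliver 2→1 → N1(foll b5 [-])
[5] deliver 1→2 → ∅
[6] propose(2,'x') → ∅
[7] deliver 2→1 → N1(foll b5 [x])
[8] deliver 1→2 → N2(lead b5 [x])
[9] timeout(1) → N1(cand b7 [x])
[10] deliver 1→2 → N2(foll b7 [x])
[11] deliver 2→1 → N1(lead b7 [x])
[12] deliver 1→0 → N0(foll b7 [-])
[13] deliver 0→1 → ∅
[14] deliver 0→2 → ∅
[15] deliver 1→0 → ∅
[16] crash(0) → N0(✗foll b7 [-])
[17] deliver 0→2 → ∅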